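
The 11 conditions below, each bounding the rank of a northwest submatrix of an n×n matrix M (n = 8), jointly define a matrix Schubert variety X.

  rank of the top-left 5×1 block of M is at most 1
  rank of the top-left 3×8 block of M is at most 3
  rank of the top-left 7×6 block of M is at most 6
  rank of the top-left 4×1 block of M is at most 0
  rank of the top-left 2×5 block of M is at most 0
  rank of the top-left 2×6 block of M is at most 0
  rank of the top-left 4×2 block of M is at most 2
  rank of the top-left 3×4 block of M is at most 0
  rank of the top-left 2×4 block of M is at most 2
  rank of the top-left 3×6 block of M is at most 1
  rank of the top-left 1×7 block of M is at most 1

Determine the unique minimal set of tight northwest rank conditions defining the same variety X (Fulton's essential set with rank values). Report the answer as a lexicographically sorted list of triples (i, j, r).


Reconstructing r_w from the 11 given conditions:

  0 | 0 | 0 | 0 | 0 | 0 | 1 | 1
  0 | 0 | 0 | 0 | 0 | 0 | 1 | 2
  0 | 0 | 0 | 0 | 1 | 1 | 2 | 3
  0 | 1 | 1 | 1 | 2 | 2 | 3 | 4
  1 | 2 | 2 | 2 | 3 | 3 | 4 | 5
  1 | 2 | 3 | 3 | 4 | 4 | 5 | 6
  1 | 2 | 3 | 4 | 5 | 5 | 6 | 7
  1 | 2 | 3 | 4 | 5 | 6 | 7 | 8

so w = (7, 8, 5, 2, 1, 3, 4, 6).

ℓ(w)=17; the 3 essential cells (i,j,r):

[(2, 6, 0), (3, 4, 0), (4, 1, 0)]


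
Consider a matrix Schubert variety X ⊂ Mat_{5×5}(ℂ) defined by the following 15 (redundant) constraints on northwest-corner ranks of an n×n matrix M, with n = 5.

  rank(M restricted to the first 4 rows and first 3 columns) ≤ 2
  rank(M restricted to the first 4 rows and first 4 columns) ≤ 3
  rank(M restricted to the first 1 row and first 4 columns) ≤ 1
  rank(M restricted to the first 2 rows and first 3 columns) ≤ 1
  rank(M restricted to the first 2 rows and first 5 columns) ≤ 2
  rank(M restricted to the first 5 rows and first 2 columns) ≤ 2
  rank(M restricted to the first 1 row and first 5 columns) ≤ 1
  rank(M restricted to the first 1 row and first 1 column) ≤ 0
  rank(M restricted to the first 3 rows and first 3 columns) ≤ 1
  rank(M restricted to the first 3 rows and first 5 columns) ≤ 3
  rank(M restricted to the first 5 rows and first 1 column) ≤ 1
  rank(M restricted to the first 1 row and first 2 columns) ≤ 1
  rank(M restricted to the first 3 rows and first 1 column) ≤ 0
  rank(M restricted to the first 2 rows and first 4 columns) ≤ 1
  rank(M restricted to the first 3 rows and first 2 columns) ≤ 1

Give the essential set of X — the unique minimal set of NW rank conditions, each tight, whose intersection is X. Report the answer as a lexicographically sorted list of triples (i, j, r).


The tightest implied rank at each (i,j), from the 15 conditions:

  R[1]: 0 1 1 1 1
  R[2]: 0 1 1 1 2
  R[3]: 0 1 1 2 3
  R[4]: 1 2 2 3 4
  R[5]: 1 2 3 4 5

reading off 1-entries of Δ²R: w = (2, 5, 4, 1, 3).

|D(w)|=6, |Ess(w)|=3:

[(2, 4, 1), (3, 1, 0), (3, 3, 1)]


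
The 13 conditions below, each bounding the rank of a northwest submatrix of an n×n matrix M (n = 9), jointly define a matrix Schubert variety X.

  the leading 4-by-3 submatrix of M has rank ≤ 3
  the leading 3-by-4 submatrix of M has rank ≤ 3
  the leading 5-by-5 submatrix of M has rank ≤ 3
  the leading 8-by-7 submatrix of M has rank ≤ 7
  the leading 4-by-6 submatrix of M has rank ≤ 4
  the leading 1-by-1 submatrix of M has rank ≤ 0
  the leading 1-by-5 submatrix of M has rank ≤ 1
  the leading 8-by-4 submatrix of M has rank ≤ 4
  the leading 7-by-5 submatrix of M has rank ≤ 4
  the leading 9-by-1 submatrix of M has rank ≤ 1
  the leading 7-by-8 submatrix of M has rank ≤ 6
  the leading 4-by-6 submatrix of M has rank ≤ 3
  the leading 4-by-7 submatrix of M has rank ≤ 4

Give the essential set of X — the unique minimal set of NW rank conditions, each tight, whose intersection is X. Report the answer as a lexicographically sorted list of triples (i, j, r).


Reconstructing r_w from the 13 given conditions:

  R[1]: 0 | 1 | 1 | 1 | 1 | 1 | 1 | 1 | 1
  R[2]: 1 | 2 | 2 | 2 | 2 | 2 | 2 | 2 | 2
  R[3]: 1 | 2 | 3 | 3 | 3 | 3 | 3 | 3 | 3
  R[4]: 1 | 2 | 3 | 3 | 3 | 3 | 4 | 4 | 4
  R[5]: 1 | 2 | 3 | 3 | 3 | 4 | 5 | 5 | 5
  R[6]: 1 | 2 | 3 | 4 | 4 | 5 | 6 | 6 | 6
  R[7]: 1 | 2 | 3 | 4 | 4 | 5 | 6 | 6 | 7
  R[8]: 1 | 2 | 3 | 4 | 5 | 6 | 7 | 7 | 8
  R[9]: 1 | 2 | 3 | 4 | 5 | 6 | 7 | 8 | 9

second differences of R give the permutation w = (2, 1, 3, 7, 6, 4, 9, 5, 8).

ℓ(w)=8; the 5 essential cells (i,j,r):

[(1, 1, 0), (4, 6, 3), (5, 5, 3), (7, 5, 4), (7, 8, 6)]


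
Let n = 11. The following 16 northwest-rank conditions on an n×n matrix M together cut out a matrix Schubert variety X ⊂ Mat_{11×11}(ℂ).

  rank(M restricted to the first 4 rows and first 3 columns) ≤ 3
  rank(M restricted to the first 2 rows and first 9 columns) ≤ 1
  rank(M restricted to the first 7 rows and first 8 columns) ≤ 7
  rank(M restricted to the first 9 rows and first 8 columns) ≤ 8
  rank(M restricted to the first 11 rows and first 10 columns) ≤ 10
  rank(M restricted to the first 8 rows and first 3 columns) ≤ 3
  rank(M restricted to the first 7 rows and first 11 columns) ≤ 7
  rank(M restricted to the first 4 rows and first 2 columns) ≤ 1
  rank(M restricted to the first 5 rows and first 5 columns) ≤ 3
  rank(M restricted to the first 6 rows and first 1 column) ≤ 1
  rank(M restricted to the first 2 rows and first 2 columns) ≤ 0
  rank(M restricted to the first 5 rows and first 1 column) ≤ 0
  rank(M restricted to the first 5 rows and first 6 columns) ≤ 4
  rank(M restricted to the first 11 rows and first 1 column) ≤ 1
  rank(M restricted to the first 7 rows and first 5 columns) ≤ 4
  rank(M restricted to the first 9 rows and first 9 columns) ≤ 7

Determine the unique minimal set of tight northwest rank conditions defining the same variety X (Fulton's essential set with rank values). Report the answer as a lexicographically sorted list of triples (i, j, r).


Recovering R(i,j) via the rank-extension bound from the 16 conditions:

  i=1: 0 0 1 1 1 1 1 1 1 1 1
  i=2: 0 0 1 1 1 1 1 1 1 2 2
  i=3: 0 1 2 2 2 2 2 2 2 3 3
  i=4: 0 1 2 3 3 3 3 3 3 4 4
  i=5: 0 1 2 3 3 4 4 4 4 5 5
  i=6: 1 2 3 4 4 5 5 5 5 6 6
  i=7: 1 2 3 4 4 5 6 6 6 7 7
  i=8: 1 2 3 4 5 6 7 7 7 8 8
  i=9: 1 2 3 4 5 6 7 7 7 8 9
  i=10: 1 2 3 4 5 6 7 8 8 9 10
  i=11: 1 2 3 4 5 6 7 8 9 10 11

so w = (3, 10, 2, 4, 6, 1, 7, 5, 11, 8, 9).

Rothe diagram D(w) (17 cells), 6 SE-corners (essential conditions):

[(2, 2, 0), (2, 9, 1), (5, 1, 0), (5, 5, 3), (7, 5, 4), (9, 9, 7)]


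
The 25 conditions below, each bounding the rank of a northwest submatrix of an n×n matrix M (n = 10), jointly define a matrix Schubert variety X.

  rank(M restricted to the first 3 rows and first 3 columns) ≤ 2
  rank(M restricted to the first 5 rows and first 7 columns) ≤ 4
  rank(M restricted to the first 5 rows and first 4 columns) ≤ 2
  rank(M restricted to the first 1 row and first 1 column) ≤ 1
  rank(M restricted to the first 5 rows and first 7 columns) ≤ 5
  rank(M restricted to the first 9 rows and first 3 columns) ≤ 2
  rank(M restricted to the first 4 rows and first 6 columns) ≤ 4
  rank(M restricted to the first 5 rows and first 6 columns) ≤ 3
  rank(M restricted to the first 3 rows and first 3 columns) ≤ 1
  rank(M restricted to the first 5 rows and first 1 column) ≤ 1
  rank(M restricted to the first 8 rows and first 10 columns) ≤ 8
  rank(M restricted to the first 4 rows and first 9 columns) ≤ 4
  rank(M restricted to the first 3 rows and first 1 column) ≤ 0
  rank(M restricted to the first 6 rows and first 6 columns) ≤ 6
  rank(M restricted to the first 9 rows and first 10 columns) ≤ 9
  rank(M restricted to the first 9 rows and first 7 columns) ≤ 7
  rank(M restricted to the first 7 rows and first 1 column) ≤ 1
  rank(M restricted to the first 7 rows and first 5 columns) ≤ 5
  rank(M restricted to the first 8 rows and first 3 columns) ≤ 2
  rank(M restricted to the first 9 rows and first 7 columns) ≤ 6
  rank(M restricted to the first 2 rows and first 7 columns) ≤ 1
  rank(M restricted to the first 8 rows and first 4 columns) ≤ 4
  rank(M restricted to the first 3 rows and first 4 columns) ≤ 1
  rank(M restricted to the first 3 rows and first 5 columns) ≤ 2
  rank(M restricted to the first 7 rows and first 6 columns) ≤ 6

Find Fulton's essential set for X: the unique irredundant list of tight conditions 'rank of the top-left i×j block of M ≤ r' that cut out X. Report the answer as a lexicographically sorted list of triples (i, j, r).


Rank table r_w(10×10) implied by the 25 constraints:

  row 1: 0 | 1 | 1 | 1 | 1 | 1 | 1 | 1 | 1 | 1
  row 2: 0 | 1 | 1 | 1 | 1 | 1 | 1 | 2 | 2 | 2
  row 3: 0 | 1 | 1 | 1 | 2 | 2 | 2 | 3 | 3 | 3
  row 4: 1 | 2 | 2 | 2 | 3 | 3 | 3 | 4 | 4 | 4
  row 5: 1 | 2 | 2 | 2 | 3 | 3 | 4 | 5 | 5 | 5
  row 6: 1 | 2 | 2 | 3 | 4 | 4 | 5 | 6 | 6 | 6
  row 7: 1 | 2 | 2 | 3 | 4 | 5 | 6 | 7 | 7 | 7
  row 8: 1 | 2 | 2 | 3 | 4 | 5 | 6 | 7 | 8 | 8
  row 9: 1 | 2 | 2 | 3 | 4 | 5 | 6 | 7 | 8 | 9
  row 10: 1 | 2 | 3 | 4 | 5 | 6 | 7 | 8 | 9 | 10

reading off 1-entries of Δ²R: w = (2, 8, 5, 1, 7, 4, 6, 9, 10, 3).

|D(w)|=17, |Ess(w)|=6:

[(2, 7, 1), (3, 1, 0), (3, 4, 1), (5, 4, 2), (5, 6, 3), (9, 3, 2)]


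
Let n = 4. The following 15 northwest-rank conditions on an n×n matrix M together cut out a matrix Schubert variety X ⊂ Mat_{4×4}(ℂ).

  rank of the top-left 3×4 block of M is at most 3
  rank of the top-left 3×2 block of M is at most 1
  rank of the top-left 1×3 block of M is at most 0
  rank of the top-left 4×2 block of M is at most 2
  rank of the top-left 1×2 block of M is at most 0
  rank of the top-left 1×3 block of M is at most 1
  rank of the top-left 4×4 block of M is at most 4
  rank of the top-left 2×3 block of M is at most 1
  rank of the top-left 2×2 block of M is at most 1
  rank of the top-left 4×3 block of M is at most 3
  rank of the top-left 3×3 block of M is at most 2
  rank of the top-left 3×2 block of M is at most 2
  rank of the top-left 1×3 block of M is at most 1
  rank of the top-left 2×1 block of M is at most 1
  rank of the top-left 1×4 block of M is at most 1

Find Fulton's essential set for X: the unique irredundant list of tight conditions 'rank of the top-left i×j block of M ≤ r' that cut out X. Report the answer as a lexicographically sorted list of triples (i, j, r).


Propagating the 15 rank bounds to every northwest block:

  row 1: 0, 0, 0, 1
  row 2: 1, 1, 1, 2
  row 3: 1, 1, 2, 3
  row 4: 1, 2, 3, 4

hence w(1..4) = (4, 1, 3, 2).

D(w) has 4 cells with 2 SE-corners; essential set:

[(1, 3, 0), (3, 2, 1)]


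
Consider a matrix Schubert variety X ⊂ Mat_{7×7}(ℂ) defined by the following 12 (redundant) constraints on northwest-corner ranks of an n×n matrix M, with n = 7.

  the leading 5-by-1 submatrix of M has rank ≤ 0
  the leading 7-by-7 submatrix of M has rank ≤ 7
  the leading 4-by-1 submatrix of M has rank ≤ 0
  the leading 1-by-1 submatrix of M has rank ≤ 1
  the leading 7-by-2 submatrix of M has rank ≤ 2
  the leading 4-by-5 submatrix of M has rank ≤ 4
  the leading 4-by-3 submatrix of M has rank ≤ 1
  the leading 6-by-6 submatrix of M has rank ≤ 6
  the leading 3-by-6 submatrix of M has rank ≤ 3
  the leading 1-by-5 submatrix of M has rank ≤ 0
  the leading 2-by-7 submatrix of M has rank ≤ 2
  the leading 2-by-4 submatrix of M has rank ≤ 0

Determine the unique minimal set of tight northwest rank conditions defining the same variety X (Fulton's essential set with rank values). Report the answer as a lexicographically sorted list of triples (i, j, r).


Rank table r_w(7×7) implied by the 12 constraints:

  R[1]: 0 0 0 0 0 1 1
  R[2]: 0 0 0 0 1 2 2
  R[3]: 0 1 1 1 2 3 3
  R[4]: 0 1 1 2 3 4 4
  R[5]: 0 1 2 3 4 5 5
  R[6]: 1 2 3 4 5 6 6
  R[7]: 1 2 3 4 5 6 7

so w = (6, 5, 2, 4, 3, 1, 7).

D(w) has 13 cells with 4 SE-corners; essential set:

[(1, 5, 0), (2, 4, 0), (4, 3, 1), (5, 1, 0)]


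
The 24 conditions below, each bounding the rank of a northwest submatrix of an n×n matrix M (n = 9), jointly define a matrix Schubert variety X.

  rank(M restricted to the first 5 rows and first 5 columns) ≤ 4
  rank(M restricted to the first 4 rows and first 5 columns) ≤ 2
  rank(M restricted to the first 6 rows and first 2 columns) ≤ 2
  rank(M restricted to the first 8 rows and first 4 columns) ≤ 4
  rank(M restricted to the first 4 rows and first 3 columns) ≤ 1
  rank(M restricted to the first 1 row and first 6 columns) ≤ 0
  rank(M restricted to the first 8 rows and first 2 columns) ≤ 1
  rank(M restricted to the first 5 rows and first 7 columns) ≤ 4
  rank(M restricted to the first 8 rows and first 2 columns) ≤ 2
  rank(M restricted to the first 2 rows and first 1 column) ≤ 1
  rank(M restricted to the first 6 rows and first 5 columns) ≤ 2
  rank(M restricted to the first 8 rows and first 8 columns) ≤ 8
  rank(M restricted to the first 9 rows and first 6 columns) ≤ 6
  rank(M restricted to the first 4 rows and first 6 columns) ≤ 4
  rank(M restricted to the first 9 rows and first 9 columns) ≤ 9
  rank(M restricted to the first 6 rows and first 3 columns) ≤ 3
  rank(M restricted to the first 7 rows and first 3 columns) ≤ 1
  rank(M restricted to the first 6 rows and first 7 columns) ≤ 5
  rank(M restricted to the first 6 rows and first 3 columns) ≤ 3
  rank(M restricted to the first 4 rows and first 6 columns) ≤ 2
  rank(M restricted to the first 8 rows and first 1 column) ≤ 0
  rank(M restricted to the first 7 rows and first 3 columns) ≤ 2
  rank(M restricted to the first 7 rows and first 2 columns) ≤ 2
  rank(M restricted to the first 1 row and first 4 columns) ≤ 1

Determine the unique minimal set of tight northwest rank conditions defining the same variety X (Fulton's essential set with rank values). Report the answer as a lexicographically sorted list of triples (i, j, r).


Recovering R(i,j) via the rank-extension bound from the 24 conditions:

  i=1: 0 0 0 0 0 0 1 1 1
  i=2: 0 1 1 1 1 1 2 2 2
  i=3: 0 1 1 2 2 2 3 3 3
  i=4: 0 1 1 2 2 2 3 4 4
  i=5: 0 1 1 2 2 3 4 5 5
  i=6: 0 1 1 2 2 3 4 5 6
  i=7: 0 1 1 2 3 4 5 6 7
  i=8: 0 1 2 3 4 5 6 7 8
  i=9: 1 2 3 4 5 6 7 8 9

giving w = (7, 2, 4, 8, 6, 9, 5, 3, 1) via Δ²R.

Rothe diagram D(w) (22 cells), 5 SE-corners (essential conditions):

[(1, 6, 0), (4, 6, 2), (6, 5, 2), (7, 3, 1), (8, 1, 0)]


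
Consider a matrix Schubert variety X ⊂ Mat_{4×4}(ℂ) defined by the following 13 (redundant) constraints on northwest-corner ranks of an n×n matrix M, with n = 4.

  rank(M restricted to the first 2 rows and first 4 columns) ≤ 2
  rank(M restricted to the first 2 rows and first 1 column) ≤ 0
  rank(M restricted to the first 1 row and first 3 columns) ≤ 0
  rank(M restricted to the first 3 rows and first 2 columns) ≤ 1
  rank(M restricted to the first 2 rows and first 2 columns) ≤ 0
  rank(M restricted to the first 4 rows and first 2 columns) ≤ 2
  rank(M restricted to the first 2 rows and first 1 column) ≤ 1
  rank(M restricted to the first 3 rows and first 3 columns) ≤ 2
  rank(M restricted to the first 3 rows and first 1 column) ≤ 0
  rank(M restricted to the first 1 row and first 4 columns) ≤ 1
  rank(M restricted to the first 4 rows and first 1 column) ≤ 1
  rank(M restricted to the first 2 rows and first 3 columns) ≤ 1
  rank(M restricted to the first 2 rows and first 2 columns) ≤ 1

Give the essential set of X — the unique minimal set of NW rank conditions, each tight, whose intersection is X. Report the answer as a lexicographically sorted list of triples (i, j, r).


The tightest implied rank at each (i,j), from the 13 conditions:

  R[1]: 0 0 0 1
  R[2]: 0 0 1 2
  R[3]: 0 1 2 3
  R[4]: 1 2 3 4

the unique w with this rank table is (4, 3, 2, 1).

D(w) has 6 cells with 3 SE-corners; essential set:

[(1, 3, 0), (2, 2, 0), (3, 1, 0)]


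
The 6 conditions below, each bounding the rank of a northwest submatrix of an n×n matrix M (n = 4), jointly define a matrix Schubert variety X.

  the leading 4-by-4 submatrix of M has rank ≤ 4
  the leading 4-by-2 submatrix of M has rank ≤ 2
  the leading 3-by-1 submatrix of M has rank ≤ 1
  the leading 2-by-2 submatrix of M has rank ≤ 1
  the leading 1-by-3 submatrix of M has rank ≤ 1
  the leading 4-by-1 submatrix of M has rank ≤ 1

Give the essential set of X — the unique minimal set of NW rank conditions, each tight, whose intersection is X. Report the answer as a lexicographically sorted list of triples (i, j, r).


Recovering R(i,j) via the rank-extension bound from the 6 conditions:

  R[1]: 1  1  1  1
  R[2]: 1  1  2  2
  R[3]: 1  2  3  3
  R[4]: 1  2  3  4

the unique w with this rank table is (1, 3, 2, 4).

Fulton essential set (the sole Rothe cell):

[(2, 2, 1)]


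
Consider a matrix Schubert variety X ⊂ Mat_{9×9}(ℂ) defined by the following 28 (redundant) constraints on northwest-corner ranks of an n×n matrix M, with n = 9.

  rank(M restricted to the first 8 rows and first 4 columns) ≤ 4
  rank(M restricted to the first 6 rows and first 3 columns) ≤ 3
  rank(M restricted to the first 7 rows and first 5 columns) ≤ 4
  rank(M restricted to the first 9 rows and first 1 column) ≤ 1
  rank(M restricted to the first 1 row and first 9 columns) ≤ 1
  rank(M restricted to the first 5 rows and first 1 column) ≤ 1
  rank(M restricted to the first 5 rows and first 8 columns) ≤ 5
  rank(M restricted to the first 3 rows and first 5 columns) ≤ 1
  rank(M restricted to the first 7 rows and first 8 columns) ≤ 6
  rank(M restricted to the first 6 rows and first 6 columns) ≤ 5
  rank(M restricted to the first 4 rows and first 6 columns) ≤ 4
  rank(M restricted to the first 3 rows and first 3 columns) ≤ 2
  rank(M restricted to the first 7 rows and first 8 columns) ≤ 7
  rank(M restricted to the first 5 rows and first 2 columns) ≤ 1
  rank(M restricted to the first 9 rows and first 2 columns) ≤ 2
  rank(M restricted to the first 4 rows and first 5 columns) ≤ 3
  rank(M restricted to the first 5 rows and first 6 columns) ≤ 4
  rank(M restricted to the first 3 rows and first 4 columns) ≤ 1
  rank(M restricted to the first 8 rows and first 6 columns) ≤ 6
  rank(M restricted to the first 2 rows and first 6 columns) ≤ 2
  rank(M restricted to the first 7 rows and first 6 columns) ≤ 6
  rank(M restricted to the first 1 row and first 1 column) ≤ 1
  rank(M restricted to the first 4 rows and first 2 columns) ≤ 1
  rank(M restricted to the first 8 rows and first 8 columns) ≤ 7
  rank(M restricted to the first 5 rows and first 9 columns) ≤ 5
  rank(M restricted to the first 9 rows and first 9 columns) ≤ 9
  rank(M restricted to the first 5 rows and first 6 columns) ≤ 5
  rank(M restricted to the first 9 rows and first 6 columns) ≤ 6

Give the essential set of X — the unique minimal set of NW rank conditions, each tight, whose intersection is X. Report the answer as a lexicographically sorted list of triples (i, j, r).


Rank table r_w(9×9) implied by the 28 constraints:

  R[1]: 1  1  1  1  1  1  1  1  1
  R[2]: 1  1  1  1  1  2  2  2  2
  R[3]: 1  1  1  1  1  2  3  3  3
  R[4]: 1  1  2  2  2  3  4  4  4
  R[5]: 1  1  2  3  3  4  5  5  5
  R[6]: 1  2  3  4  4  5  6  6  6
  R[7]: 1  2  3  4  4  5  6  6  7
  R[8]: 1  2  3  4  5  6  7  7  8
  R[9]: 1  2  3  4  5  6  7  8  9

giving w = (1, 6, 7, 3, 4, 2, 9, 5, 8) via Δ²R.

D(w) has 12 cells with 4 SE-corners; essential set:

[(3, 5, 1), (5, 2, 1), (7, 5, 4), (7, 8, 6)]


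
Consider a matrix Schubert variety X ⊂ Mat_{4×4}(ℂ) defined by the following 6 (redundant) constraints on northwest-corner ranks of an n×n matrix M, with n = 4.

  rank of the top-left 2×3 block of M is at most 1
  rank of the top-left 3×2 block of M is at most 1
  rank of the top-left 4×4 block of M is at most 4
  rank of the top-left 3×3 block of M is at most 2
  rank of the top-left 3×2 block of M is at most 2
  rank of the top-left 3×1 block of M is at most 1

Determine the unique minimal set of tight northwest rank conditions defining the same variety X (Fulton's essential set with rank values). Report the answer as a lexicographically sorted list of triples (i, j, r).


Reconstructing r_w from the 6 given conditions:

  1, 1, 1, 1
  1, 1, 1, 2
  1, 1, 2, 3
  1, 2, 3, 4

second differences of R give the permutation w = (1, 4, 3, 2).

D(w) has 3 cells with 2 SE-corners; essential set:

[(2, 3, 1), (3, 2, 1)]


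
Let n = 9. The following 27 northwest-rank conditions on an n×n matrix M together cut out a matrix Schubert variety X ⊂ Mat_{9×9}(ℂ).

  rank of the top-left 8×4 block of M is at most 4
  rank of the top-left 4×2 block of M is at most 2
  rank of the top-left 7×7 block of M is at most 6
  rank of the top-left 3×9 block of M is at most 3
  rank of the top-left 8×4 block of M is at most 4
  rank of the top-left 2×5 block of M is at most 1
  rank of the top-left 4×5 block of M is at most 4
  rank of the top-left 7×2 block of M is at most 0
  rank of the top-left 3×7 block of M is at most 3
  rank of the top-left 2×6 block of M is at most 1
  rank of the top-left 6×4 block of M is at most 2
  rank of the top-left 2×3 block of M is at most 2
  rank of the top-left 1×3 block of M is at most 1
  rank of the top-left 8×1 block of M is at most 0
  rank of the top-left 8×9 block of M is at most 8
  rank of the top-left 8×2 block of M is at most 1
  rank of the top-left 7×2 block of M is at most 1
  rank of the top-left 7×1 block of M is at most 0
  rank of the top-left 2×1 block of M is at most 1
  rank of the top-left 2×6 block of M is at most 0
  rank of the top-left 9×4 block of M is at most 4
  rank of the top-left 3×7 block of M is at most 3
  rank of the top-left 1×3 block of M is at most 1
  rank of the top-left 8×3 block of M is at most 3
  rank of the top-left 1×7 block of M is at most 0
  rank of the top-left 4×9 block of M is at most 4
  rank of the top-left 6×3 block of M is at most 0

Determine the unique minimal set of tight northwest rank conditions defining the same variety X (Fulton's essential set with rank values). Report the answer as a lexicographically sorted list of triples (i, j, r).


Propagating the 27 rank bounds to every northwest block:

  0 0 0 0 0 0 0 1 1
  0 0 0 0 0 0 1 2 2
  0 0 0 1 1 1 2 3 3
  0 0 0 1 2 2 3 4 4
  0 0 0 1 2 3 4 5 5
  0 0 0 1 2 3 4 5 6
  0 0 1 2 3 4 5 6 7
  0 1 2 3 4 5 6 7 8
  1 2 3 4 5 6 7 8 9

giving w = (8, 7, 4, 5, 6, 9, 3, 2, 1) via Δ²R.

Rothe diagram D(w) (28 cells), 5 SE-corners (essential conditions):

[(1, 7, 0), (2, 6, 0), (6, 3, 0), (7, 2, 0), (8, 1, 0)]


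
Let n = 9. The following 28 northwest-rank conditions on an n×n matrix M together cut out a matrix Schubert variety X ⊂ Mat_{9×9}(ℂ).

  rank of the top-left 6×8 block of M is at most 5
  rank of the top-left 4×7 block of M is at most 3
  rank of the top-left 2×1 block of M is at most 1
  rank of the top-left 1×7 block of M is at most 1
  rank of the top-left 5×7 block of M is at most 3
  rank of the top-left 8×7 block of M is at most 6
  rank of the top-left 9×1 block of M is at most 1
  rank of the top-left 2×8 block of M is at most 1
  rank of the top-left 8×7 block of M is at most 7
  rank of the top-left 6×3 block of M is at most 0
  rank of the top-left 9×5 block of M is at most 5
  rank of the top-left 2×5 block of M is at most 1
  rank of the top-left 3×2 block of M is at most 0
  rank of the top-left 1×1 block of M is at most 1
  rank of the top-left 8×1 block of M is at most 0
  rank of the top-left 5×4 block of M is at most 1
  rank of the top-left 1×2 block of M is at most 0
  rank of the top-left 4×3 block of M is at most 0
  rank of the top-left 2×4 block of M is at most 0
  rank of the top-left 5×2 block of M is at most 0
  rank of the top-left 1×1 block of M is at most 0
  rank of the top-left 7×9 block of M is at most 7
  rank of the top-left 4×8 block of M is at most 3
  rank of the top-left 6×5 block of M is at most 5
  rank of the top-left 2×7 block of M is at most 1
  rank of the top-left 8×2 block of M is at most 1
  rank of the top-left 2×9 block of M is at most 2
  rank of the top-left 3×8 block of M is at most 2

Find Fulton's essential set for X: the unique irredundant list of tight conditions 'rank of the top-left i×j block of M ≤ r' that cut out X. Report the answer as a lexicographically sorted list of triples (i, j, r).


Rank table r_w(9×9) implied by the 28 constraints:

  i=1: 0, 0, 0, 0, 1, 1, 1, 1, 1
  i=2: 0, 0, 0, 0, 1, 1, 1, 1, 2
  i=3: 0, 0, 0, 1, 2, 2, 2, 2, 3
  i=4: 0, 0, 0, 1, 2, 3, 3, 3, 4
  i=5: 0, 0, 0, 1, 2, 3, 3, 4, 5
  i=6: 0, 0, 0, 1, 2, 3, 4, 5, 6
  i=7: 0, 1, 1, 2, 3, 4, 5, 6, 7
  i=8: 0, 1, 2, 3, 4, 5, 6, 7, 8
  i=9: 1, 2, 3, 4, 5, 6, 7, 8, 9

giving w = (5, 9, 4, 6, 8, 7, 2, 3, 1) via Δ²R.

5 SE-corners of the 26-cell Rothe diagram give Ess(w):

[(2, 4, 0), (2, 8, 1), (5, 7, 3), (6, 3, 0), (8, 1, 0)]


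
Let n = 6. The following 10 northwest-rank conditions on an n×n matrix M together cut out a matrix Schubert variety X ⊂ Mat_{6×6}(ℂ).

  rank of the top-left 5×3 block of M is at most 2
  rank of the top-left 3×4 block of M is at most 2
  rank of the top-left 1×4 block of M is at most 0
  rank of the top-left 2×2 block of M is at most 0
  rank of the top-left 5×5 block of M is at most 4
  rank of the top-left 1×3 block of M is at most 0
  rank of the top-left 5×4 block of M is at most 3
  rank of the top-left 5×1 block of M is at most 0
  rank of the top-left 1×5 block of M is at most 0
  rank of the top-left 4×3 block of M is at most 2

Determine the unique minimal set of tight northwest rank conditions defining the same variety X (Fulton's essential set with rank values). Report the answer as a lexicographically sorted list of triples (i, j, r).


Recovering R(i,j) via the rank-extension bound from the 10 conditions:

  i=1: 0 0 0 0 0 1
  i=2: 0 0 1 1 1 2
  i=3: 0 1 2 2 2 3
  i=4: 0 1 2 3 3 4
  i=5: 0 1 2 3 4 5
  i=6: 1 2 3 4 5 6

second differences of R give the permutation w = (6, 3, 2, 4, 5, 1).

Fulton essential set (3 of the 10 Rothe cells):

[(1, 5, 0), (2, 2, 0), (5, 1, 0)]


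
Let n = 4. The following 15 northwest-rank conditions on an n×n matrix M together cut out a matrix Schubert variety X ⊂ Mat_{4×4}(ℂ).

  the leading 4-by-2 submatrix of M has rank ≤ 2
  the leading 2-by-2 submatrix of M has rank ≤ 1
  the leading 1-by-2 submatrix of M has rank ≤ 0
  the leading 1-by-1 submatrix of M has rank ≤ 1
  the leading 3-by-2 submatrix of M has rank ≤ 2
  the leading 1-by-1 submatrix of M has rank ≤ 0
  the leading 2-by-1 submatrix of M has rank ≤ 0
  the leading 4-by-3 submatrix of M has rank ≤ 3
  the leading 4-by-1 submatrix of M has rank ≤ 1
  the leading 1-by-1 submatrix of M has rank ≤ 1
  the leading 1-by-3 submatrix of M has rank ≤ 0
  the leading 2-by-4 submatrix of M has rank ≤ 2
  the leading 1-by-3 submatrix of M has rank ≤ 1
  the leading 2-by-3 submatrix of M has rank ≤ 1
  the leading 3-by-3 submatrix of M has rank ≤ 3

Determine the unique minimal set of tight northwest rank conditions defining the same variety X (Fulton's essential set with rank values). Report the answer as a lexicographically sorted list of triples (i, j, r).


Rank table r_w(4×4) implied by the 15 constraints:

  i=1: 0, 0, 0, 1
  i=2: 0, 1, 1, 2
  i=3: 1, 2, 2, 3
  i=4: 1, 2, 3, 4

so w = (4, 2, 1, 3).

Rothe diagram D(w) (4 cells), 2 SE-corners (essential conditions):

[(1, 3, 0), (2, 1, 0)]


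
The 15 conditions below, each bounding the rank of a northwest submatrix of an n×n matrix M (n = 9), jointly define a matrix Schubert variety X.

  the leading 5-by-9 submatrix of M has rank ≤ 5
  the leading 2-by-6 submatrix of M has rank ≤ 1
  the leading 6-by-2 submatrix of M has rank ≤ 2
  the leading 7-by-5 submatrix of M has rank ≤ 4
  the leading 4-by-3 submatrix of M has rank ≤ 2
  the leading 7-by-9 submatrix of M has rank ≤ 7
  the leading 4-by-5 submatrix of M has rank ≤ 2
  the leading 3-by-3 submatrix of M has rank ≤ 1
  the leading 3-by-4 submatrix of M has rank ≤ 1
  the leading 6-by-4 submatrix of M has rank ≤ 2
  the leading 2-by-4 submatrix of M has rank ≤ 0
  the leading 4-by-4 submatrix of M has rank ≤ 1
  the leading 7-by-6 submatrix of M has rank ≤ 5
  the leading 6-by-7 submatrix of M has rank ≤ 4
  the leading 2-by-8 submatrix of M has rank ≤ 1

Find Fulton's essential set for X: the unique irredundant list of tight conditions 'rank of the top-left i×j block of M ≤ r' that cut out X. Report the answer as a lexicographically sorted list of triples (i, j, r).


Reconstructing r_w from the 15 given conditions:

  i=1: 0 0 0 0 1 1 1 1 1
  i=2: 0 0 0 0 1 1 1 1 2
  i=3: 1 1 1 1 2 2 2 2 3
  i=4: 1 1 1 1 2 3 3 3 4
  i=5: 1 2 2 2 3 4 4 4 5
  i=6: 1 2 2 2 3 4 4 5 6
  i=7: 1 2 3 3 4 5 5 6 7
  i=8: 1 2 3 4 5 6 6 7 8
  i=9: 1 2 3 4 5 6 7 8 9

the unique w with this rank table is (5, 9, 1, 6, 2, 8, 3, 4, 7).

|D(w)|=17, |Ess(w)|=5:

[(2, 4, 0), (2, 8, 1), (4, 4, 1), (6, 4, 2), (6, 7, 4)]


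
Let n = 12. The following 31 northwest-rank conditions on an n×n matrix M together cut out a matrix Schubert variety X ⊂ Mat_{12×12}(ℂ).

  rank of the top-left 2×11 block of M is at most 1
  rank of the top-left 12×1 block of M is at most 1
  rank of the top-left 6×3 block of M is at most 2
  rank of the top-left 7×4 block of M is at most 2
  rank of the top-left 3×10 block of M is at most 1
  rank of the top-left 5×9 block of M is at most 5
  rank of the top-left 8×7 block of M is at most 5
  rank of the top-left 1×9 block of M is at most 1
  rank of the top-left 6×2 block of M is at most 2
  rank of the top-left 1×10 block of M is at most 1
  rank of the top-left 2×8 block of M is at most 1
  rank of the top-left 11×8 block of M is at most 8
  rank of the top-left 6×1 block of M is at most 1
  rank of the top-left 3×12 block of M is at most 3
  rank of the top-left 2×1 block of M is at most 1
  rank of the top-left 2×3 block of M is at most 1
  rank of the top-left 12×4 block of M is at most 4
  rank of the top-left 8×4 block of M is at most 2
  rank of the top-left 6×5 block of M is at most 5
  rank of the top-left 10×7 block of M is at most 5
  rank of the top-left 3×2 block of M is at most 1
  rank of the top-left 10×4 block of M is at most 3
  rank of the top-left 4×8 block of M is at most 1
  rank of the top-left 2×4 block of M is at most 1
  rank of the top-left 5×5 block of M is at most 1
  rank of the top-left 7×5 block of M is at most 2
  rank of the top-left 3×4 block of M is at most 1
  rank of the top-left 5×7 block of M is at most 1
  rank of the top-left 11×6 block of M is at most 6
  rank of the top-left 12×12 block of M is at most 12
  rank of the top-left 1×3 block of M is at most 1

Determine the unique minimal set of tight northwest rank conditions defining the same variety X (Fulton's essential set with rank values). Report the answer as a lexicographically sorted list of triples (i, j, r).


Propagating the 31 rank bounds to every northwest block:

  row 1: 1  1  1  1  1  1  1  1  1  1  1  1
  row 2: 1  1  1  1  1  1  1  1  1  1  1  2
  row 3: 1  1  1  1  1  1  1  1  1  1  2  3
  row 4: 1  1  1  1  1  1  1  1  2  2  3  4
  row 5: 1  1  1  1  1  1  1  2  3  3  4  5
  row 6: 1  2  2  2  2  2  2  3  4  4  5  6
  row 7: 1  2  2  2  2  3  3  4  5  5  6  7
  row 8: 1  2  2  2  3  4  4  5  6  6  7  8
  row 9: 1  2  3  3  4  5  5  6  7  7  8  9
  row 10: 1  2  3  3  4  5  5  6  7  8  9  10
  row 11: 1  2  3  4  5  6  6  7  8  9  10  11
  row 12: 1  2  3  4  5  6  7  8  9  10  11  12

so w = (1, 12, 11, 9, 8, 2, 6, 5, 3, 10, 4, 7).

D(w) has 39 cells with 8 SE-corners; essential set:

[(2, 11, 1), (3, 10, 1), (4, 8, 1), (5, 7, 1), (7, 5, 2), (8, 4, 2), (10, 4, 3), (10, 7, 5)]


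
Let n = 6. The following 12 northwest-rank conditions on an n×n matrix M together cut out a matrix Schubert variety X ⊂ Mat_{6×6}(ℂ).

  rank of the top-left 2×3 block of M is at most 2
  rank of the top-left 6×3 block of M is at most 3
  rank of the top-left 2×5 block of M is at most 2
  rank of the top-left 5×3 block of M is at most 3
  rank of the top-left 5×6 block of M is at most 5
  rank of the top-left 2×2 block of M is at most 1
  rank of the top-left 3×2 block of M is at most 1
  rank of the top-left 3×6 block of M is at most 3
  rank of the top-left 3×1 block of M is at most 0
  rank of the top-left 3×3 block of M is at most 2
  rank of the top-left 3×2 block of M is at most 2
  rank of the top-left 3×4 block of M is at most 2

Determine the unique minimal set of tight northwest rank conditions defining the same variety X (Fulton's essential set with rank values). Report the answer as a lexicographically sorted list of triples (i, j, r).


Computing R[i][j] = min implied NW-rank bound (n=6, 12 conditions):

  row 1: 0, 1, 1, 1, 1, 1
  row 2: 0, 1, 2, 2, 2, 2
  row 3: 0, 1, 2, 2, 3, 3
  row 4: 1, 2, 3, 3, 4, 4
  row 5: 1, 2, 3, 4, 5, 5
  row 6: 1, 2, 3, 4, 5, 6

giving w = (2, 3, 5, 1, 4, 6) via Δ²R.

D(w) has 4 cells with 2 SE-corners; essential set:

[(3, 1, 0), (3, 4, 2)]


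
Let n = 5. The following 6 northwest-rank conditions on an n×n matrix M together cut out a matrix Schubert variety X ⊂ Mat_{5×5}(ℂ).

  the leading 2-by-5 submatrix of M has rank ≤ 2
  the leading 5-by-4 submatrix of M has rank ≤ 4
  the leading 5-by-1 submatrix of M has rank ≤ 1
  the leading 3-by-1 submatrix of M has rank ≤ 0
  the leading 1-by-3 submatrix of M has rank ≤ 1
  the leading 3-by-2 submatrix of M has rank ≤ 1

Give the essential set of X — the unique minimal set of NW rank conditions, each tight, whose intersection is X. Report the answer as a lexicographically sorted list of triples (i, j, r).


Computing R[i][j] = min implied NW-rank bound (n=5, 6 conditions):

  0 1 1 1 1
  0 1 2 2 2
  0 1 2 3 3
  1 2 3 4 4
  1 2 3 4 5

second differences of R give the permutation w = (2, 3, 4, 1, 5).

|D(w)|=3, |Ess(w)|=1:

[(3, 1, 0)]


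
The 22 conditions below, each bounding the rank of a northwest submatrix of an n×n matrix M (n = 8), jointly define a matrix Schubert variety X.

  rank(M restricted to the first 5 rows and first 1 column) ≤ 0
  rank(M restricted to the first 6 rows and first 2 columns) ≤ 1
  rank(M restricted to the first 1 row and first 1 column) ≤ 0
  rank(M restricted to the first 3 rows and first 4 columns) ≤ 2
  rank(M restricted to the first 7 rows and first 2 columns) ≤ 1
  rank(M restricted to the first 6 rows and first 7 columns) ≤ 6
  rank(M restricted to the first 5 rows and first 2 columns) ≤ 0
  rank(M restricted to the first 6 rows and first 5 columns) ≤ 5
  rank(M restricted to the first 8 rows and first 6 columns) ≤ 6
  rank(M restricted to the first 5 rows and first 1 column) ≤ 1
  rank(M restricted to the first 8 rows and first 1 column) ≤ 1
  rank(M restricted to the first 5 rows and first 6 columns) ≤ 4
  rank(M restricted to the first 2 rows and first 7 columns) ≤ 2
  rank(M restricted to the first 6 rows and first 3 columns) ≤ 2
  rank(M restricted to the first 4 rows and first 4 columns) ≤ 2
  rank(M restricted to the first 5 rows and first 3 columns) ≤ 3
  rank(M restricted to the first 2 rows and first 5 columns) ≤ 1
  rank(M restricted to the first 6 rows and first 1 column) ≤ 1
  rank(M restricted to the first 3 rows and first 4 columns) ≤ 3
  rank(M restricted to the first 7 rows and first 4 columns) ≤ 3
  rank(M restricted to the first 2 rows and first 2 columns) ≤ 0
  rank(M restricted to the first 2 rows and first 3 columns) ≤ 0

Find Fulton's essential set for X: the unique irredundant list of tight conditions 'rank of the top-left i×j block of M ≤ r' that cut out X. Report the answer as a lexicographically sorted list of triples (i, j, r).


Reconstructing r_w from the 22 given conditions:

  0  0  0  1  1  1  1  1
  0  0  0  1  1  2  2  2
  0  0  1  2  2  3  3  3
  0  0  1  2  3  4  4  4
  0  0  1  2  3  4  5  5
  1  1  2  3  4  5  6  6
  1  1  2  3  4  5  6  7
  1  2  3  4  5  6  7  8

second differences of R give the permutation w = (4, 6, 3, 5, 7, 1, 8, 2).

4 SE-corners of the 14-cell Rothe diagram give Ess(w):

[(2, 3, 0), (2, 5, 1), (5, 2, 0), (7, 2, 1)]


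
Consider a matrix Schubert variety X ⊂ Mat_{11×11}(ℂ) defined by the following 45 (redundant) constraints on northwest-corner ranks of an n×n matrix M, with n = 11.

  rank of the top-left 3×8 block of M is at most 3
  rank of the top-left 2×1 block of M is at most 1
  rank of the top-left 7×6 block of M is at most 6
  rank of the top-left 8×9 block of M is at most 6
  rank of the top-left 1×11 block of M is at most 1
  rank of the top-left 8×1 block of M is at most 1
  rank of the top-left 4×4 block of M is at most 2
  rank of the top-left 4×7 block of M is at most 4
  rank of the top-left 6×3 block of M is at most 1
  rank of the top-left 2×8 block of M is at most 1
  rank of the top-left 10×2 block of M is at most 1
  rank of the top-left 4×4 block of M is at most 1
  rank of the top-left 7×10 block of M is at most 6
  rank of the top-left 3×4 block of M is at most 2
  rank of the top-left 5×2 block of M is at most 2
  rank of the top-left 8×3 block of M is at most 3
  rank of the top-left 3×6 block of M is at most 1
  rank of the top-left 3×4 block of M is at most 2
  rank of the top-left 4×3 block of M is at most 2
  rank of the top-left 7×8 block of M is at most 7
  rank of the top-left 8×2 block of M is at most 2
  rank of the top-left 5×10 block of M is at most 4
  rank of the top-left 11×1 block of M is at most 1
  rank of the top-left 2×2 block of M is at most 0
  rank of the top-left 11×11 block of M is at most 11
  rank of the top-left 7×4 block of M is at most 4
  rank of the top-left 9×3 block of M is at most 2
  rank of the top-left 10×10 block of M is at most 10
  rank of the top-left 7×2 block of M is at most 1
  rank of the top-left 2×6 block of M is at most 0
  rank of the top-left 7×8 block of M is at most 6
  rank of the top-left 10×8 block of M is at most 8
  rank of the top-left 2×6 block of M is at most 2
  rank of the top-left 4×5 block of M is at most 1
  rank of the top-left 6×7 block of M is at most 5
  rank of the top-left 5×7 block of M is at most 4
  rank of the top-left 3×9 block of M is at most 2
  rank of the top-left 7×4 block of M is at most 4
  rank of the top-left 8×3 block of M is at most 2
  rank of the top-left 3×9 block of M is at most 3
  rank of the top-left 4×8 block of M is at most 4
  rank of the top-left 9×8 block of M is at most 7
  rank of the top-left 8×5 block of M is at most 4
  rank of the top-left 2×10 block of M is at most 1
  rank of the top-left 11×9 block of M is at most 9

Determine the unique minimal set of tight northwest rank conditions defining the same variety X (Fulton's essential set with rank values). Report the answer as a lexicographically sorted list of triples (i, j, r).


Reconstructing r_w from the 45 given conditions:

  row 1: 0 | 0 | 0 | 0 | 0 | 0 | 1 | 1 | 1 | 1 | 1
  row 2: 0 | 0 | 0 | 0 | 0 | 0 | 1 | 1 | 1 | 1 | 2
  row 3: 1 | 1 | 1 | 1 | 1 | 1 | 2 | 2 | 2 | 2 | 3
  row 4: 1 | 1 | 1 | 1 | 1 | 2 | 3 | 3 | 3 | 3 | 4
  row 5: 1 | 1 | 1 | 2 | 2 | 3 | 4 | 4 | 4 | 4 | 5
  row 6: 1 | 1 | 1 | 2 | 3 | 4 | 5 | 5 | 5 | 5 | 6
  row 7: 1 | 1 | 2 | 3 | 4 | 5 | 6 | 6 | 6 | 6 | 7
  row 8: 1 | 1 | 2 | 3 | 4 | 5 | 6 | 6 | 6 | 7 | 8
  row 9: 1 | 1 | 2 | 3 | 4 | 5 | 6 | 7 | 7 | 8 | 9
  row 10: 1 | 1 | 2 | 3 | 4 | 5 | 6 | 7 | 8 | 9 | 10
  row 11: 1 | 2 | 3 | 4 | 5 | 6 | 7 | 8 | 9 | 10 | 11

second differences of R give the permutation w = (7, 11, 1, 6, 4, 5, 3, 10, 8, 9, 2).

Fulton essential set (6 of the 29 Rothe cells):

[(2, 6, 0), (2, 10, 1), (4, 5, 1), (6, 3, 1), (8, 9, 6), (10, 2, 1)]


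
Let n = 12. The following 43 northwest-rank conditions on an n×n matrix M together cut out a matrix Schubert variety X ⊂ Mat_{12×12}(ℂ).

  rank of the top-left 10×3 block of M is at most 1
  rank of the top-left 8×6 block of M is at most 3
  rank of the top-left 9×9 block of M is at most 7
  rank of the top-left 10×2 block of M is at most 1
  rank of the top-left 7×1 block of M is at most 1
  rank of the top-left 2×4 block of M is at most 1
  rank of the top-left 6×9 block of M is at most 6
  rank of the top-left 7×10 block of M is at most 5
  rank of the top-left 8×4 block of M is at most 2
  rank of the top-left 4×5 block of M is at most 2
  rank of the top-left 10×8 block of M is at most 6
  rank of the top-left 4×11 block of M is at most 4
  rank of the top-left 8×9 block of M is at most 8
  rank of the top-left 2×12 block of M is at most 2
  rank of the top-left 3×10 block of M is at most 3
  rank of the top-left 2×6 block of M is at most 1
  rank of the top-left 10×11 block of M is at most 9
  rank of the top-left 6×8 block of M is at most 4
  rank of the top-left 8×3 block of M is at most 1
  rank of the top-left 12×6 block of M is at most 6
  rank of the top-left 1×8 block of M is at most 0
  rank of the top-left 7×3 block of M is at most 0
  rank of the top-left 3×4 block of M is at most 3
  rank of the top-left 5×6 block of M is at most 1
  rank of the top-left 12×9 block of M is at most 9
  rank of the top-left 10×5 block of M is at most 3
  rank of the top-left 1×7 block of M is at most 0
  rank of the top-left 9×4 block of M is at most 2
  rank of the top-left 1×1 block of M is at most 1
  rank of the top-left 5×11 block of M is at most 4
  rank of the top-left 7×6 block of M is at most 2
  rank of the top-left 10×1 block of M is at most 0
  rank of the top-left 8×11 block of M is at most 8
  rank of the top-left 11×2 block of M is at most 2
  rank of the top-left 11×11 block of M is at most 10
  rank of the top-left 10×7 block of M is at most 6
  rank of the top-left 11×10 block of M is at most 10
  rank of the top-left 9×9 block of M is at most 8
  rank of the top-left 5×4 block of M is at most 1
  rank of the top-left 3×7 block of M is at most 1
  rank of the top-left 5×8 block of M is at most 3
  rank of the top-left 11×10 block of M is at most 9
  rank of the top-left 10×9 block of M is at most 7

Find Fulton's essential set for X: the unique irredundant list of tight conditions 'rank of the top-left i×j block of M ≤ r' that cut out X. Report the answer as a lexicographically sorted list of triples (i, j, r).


Rank table r_w(12×12) implied by the 43 constraints:

  0 0 0 0 0 0 0 0 1 1 1 1
  0 0 0 1 1 1 1 1 2 2 2 2
  0 0 0 1 1 1 1 2 3 3 3 3
  0 0 0 1 1 1 2 3 4 4 4 4
  0 0 0 1 1 1 2 3 4 4 4 5
  0 0 0 1 2 2 3 4 5 5 5 6
  0 0 0 1 2 2 3 4 5 5 6 7
  0 1 1 2 3 3 4 5 6 6 7 8
  0 1 1 2 3 4 5 6 7 7 8 9
  0 1 1 2 3 4 5 6 7 8 9 10
  1 2 2 3 4 5 6 7 8 9 10 11
  1 2 3 4 5 6 7 8 9 10 11 12

the unique w with this rank table is (9, 4, 8, 7, 12, 5, 11, 2, 6, 10, 1, 3).

Fulton essential set (9 of the 42 Rothe cells):

[(1, 8, 0), (3, 7, 1), (5, 6, 1), (5, 11, 4), (7, 3, 0), (7, 6, 2), (7, 10, 5), (10, 1, 0), (10, 3, 1)]
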